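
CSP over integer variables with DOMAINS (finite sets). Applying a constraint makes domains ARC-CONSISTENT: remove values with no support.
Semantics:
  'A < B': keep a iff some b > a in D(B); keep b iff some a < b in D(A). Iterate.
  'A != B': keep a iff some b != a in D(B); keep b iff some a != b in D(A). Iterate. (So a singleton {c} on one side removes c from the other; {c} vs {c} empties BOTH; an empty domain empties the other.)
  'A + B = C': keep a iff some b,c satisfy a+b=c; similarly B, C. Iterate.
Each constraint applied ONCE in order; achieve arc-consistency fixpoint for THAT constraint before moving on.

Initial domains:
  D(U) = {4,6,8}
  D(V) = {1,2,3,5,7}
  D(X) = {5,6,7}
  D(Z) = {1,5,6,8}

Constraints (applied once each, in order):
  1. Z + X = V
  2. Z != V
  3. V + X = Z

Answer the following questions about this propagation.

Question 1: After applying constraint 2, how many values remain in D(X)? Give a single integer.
Answer: 1

Derivation:
Constraint 1 (Z + X = V) on D(Z)={1,5,6,8} D(X)={5,6,7} D(V)={1,2,3,5,7}: Z {1,5,6,8}->{1}; X {5,6,7}->{6}; V {1,2,3,5,7}->{7}
Constraint 2 (Z != V) on D(Z)={1} D(V)={7}: no change
So after constraint 2: D(X)={6}, size = 1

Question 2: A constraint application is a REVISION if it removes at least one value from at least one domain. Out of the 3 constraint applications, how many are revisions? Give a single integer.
Answer: 2

Derivation:
Constraint 1 (Z + X = V) on D(Z)={1,5,6,8} D(X)={5,6,7} D(V)={1,2,3,5,7}: Z {1,5,6,8}->{1}; X {5,6,7}->{6}; V {1,2,3,5,7}->{7} => REVISION
Constraint 2 (Z != V) on D(Z)={1} D(V)={7}: no change => not a revision
Constraint 3 (V + X = Z) on D(V)={7} D(X)={6} D(Z)={1}: V {7}->{}; X {6}->{}; Z {1}->{} => REVISION
Total revisions = 2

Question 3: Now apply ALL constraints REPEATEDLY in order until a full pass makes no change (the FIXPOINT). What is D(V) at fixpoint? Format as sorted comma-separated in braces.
pass 0 (initial): D(V)={1,2,3,5,7}
pass 1: V {1,2,3,5,7}->{}; X {5,6,7}->{}; Z {1,5,6,8}->{}
pass 2: no change
Fixpoint after 2 passes: D(V) = {}

Answer: {}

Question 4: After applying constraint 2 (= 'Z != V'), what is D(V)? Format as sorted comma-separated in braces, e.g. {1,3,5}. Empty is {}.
Constraint 1 (Z + X = V) on D(Z)={1,5,6,8} D(X)={5,6,7} D(V)={1,2,3,5,7}: Z {1,5,6,8}->{1}; X {5,6,7}->{6}; V {1,2,3,5,7}->{7}
Constraint 2 (Z != V) on D(Z)={1} D(V)={7}: no change
So after constraint 2: D(V) = {7}

Answer: {7}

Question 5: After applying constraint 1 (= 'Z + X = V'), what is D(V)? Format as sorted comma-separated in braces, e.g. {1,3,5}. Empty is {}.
Constraint 1 (Z + X = V) on D(Z)={1,5,6,8} D(X)={5,6,7} D(V)={1,2,3,5,7}: Z {1,5,6,8}->{1}; X {5,6,7}->{6}; V {1,2,3,5,7}->{7}
So after constraint 1: D(V) = {7}

Answer: {7}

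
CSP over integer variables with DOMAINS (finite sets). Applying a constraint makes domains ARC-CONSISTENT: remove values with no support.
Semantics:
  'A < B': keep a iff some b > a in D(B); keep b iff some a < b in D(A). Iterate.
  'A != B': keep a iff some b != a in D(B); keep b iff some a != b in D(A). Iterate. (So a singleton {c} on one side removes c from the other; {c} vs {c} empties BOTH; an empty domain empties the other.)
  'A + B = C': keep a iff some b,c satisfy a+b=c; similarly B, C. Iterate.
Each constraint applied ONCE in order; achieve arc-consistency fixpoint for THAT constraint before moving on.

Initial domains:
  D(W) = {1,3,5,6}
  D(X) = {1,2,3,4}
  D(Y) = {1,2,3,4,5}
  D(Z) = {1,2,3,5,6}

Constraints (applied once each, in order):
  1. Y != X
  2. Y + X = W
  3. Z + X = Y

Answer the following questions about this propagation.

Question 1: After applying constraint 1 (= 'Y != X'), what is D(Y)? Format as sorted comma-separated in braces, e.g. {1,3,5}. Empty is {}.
Constraint 1 (Y != X) on D(Y)={1,2,3,4,5} D(X)={1,2,3,4}: no change
So after constraint 1: D(Y) = {1,2,3,4,5}

Answer: {1,2,3,4,5}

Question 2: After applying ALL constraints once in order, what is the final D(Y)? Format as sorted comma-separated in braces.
Answer: {2,3,4,5}

Derivation:
Constraint 1 (Y != X) on D(Y)={1,2,3,4,5} D(X)={1,2,3,4}: no change
Constraint 2 (Y + X = W) on D(Y)={1,2,3,4,5} D(X)={1,2,3,4} D(W)={1,3,5,6}: W {1,3,5,6}->{3,5,6}
Constraint 3 (Z + X = Y) on D(Z)={1,2,3,5,6} D(X)={1,2,3,4} D(Y)={1,2,3,4,5}: Z {1,2,3,5,6}->{1,2,3}; Y {1,2,3,4,5}->{2,3,4,5}
So after all 3 constraints: D(Y) = {2,3,4,5}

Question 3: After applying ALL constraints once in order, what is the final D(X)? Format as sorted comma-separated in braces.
Constraint 1 (Y != X) on D(Y)={1,2,3,4,5} D(X)={1,2,3,4}: no change
Constraint 2 (Y + X = W) on D(Y)={1,2,3,4,5} D(X)={1,2,3,4} D(W)={1,3,5,6}: W {1,3,5,6}->{3,5,6}
Constraint 3 (Z + X = Y) on D(Z)={1,2,3,5,6} D(X)={1,2,3,4} D(Y)={1,2,3,4,5}: Z {1,2,3,5,6}->{1,2,3}; Y {1,2,3,4,5}->{2,3,4,5}
So after all 3 constraints: D(X) = {1,2,3,4}

Answer: {1,2,3,4}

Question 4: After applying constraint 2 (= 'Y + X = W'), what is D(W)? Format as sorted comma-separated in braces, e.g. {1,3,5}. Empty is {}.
Answer: {3,5,6}

Derivation:
Constraint 1 (Y != X) on D(Y)={1,2,3,4,5} D(X)={1,2,3,4}: no change
Constraint 2 (Y + X = W) on D(Y)={1,2,3,4,5} D(X)={1,2,3,4} D(W)={1,3,5,6}: W {1,3,5,6}->{3,5,6}
So after constraint 2: D(W) = {3,5,6}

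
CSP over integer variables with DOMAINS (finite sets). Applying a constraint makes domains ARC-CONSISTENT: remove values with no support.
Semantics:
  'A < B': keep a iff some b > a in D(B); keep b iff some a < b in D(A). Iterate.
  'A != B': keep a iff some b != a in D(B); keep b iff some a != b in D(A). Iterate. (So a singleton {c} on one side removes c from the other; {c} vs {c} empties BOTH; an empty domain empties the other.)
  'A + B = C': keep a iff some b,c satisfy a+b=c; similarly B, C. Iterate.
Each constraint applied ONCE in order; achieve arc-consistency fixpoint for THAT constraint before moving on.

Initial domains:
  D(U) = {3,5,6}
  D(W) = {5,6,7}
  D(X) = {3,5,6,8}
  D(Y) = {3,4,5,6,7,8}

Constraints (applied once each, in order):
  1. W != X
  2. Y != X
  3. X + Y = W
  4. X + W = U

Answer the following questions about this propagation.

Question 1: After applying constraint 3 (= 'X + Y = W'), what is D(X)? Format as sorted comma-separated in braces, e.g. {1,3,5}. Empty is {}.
Answer: {3}

Derivation:
Constraint 1 (W != X) on D(W)={5,6,7} D(X)={3,5,6,8}: no change
Constraint 2 (Y != X) on D(Y)={3,4,5,6,7,8} D(X)={3,5,6,8}: no change
Constraint 3 (X + Y = W) on D(X)={3,5,6,8} D(Y)={3,4,5,6,7,8} D(W)={5,6,7}: X {3,5,6,8}->{3}; Y {3,4,5,6,7,8}->{3,4}; W {5,6,7}->{6,7}
So after constraint 3: D(X) = {3}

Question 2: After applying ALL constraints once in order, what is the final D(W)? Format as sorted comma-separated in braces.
Constraint 1 (W != X) on D(W)={5,6,7} D(X)={3,5,6,8}: no change
Constraint 2 (Y != X) on D(Y)={3,4,5,6,7,8} D(X)={3,5,6,8}: no change
Constraint 3 (X + Y = W) on D(X)={3,5,6,8} D(Y)={3,4,5,6,7,8} D(W)={5,6,7}: X {3,5,6,8}->{3}; Y {3,4,5,6,7,8}->{3,4}; W {5,6,7}->{6,7}
Constraint 4 (X + W = U) on D(X)={3} D(W)={6,7} D(U)={3,5,6}: X {3}->{}; W {6,7}->{}; U {3,5,6}->{}
So after all 4 constraints: D(W) = {}

Answer: {}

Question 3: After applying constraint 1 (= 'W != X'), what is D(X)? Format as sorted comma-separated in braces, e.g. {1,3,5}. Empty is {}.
Answer: {3,5,6,8}

Derivation:
Constraint 1 (W != X) on D(W)={5,6,7} D(X)={3,5,6,8}: no change
So after constraint 1: D(X) = {3,5,6,8}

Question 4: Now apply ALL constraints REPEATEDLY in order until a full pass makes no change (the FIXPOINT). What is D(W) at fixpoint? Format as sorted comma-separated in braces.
pass 0 (initial): D(W)={5,6,7}
pass 1: U {3,5,6}->{}; W {5,6,7}->{}; X {3,5,6,8}->{}; Y {3,4,5,6,7,8}->{3,4}
pass 2: Y {3,4}->{}
pass 3: no change
Fixpoint after 3 passes: D(W) = {}

Answer: {}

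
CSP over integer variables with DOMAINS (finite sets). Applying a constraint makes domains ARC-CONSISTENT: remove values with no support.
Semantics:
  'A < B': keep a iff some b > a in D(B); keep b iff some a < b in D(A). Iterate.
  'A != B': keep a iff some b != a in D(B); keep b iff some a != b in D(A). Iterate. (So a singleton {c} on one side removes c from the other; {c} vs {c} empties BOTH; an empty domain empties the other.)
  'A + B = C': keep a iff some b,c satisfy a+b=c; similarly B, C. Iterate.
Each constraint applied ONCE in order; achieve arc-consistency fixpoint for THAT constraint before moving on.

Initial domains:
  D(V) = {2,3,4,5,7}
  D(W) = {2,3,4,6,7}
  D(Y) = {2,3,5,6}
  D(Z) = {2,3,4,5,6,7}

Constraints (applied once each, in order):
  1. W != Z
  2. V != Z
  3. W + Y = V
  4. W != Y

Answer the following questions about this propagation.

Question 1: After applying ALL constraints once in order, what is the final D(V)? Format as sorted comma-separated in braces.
Answer: {4,5,7}

Derivation:
Constraint 1 (W != Z) on D(W)={2,3,4,6,7} D(Z)={2,3,4,5,6,7}: no change
Constraint 2 (V != Z) on D(V)={2,3,4,5,7} D(Z)={2,3,4,5,6,7}: no change
Constraint 3 (W + Y = V) on D(W)={2,3,4,6,7} D(Y)={2,3,5,6} D(V)={2,3,4,5,7}: W {2,3,4,6,7}->{2,3,4}; Y {2,3,5,6}->{2,3,5}; V {2,3,4,5,7}->{4,5,7}
Constraint 4 (W != Y) on D(W)={2,3,4} D(Y)={2,3,5}: no change
So after all 4 constraints: D(V) = {4,5,7}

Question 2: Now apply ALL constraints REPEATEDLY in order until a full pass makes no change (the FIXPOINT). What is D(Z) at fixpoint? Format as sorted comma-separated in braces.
pass 0 (initial): D(Z)={2,3,4,5,6,7}
pass 1: V {2,3,4,5,7}->{4,5,7}; W {2,3,4,6,7}->{2,3,4}; Y {2,3,5,6}->{2,3,5}
pass 2: no change
Fixpoint after 2 passes: D(Z) = {2,3,4,5,6,7}

Answer: {2,3,4,5,6,7}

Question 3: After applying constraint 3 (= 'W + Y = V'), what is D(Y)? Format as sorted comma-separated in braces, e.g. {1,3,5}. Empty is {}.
Constraint 1 (W != Z) on D(W)={2,3,4,6,7} D(Z)={2,3,4,5,6,7}: no change
Constraint 2 (V != Z) on D(V)={2,3,4,5,7} D(Z)={2,3,4,5,6,7}: no change
Constraint 3 (W + Y = V) on D(W)={2,3,4,6,7} D(Y)={2,3,5,6} D(V)={2,3,4,5,7}: W {2,3,4,6,7}->{2,3,4}; Y {2,3,5,6}->{2,3,5}; V {2,3,4,5,7}->{4,5,7}
So after constraint 3: D(Y) = {2,3,5}

Answer: {2,3,5}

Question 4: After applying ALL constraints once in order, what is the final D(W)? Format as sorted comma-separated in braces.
Constraint 1 (W != Z) on D(W)={2,3,4,6,7} D(Z)={2,3,4,5,6,7}: no change
Constraint 2 (V != Z) on D(V)={2,3,4,5,7} D(Z)={2,3,4,5,6,7}: no change
Constraint 3 (W + Y = V) on D(W)={2,3,4,6,7} D(Y)={2,3,5,6} D(V)={2,3,4,5,7}: W {2,3,4,6,7}->{2,3,4}; Y {2,3,5,6}->{2,3,5}; V {2,3,4,5,7}->{4,5,7}
Constraint 4 (W != Y) on D(W)={2,3,4} D(Y)={2,3,5}: no change
So after all 4 constraints: D(W) = {2,3,4}

Answer: {2,3,4}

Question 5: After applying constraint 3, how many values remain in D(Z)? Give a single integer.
Answer: 6

Derivation:
Constraint 1 (W != Z) on D(W)={2,3,4,6,7} D(Z)={2,3,4,5,6,7}: no change
Constraint 2 (V != Z) on D(V)={2,3,4,5,7} D(Z)={2,3,4,5,6,7}: no change
Constraint 3 (W + Y = V) on D(W)={2,3,4,6,7} D(Y)={2,3,5,6} D(V)={2,3,4,5,7}: W {2,3,4,6,7}->{2,3,4}; Y {2,3,5,6}->{2,3,5}; V {2,3,4,5,7}->{4,5,7}
So after constraint 3: D(Z)={2,3,4,5,6,7}, size = 6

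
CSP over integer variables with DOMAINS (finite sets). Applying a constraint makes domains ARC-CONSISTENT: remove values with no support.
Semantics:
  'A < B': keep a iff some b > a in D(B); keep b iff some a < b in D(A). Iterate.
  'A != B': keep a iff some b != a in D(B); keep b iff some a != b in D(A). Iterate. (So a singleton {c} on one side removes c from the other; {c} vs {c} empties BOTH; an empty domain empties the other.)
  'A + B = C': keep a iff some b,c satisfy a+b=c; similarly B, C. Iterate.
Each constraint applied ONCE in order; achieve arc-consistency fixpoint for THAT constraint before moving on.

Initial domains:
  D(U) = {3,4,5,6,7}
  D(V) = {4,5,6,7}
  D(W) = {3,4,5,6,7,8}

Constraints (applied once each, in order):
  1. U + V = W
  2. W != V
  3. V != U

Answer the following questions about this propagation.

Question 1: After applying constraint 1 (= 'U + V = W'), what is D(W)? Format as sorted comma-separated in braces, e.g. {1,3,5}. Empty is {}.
Constraint 1 (U + V = W) on D(U)={3,4,5,6,7} D(V)={4,5,6,7} D(W)={3,4,5,6,7,8}: U {3,4,5,6,7}->{3,4}; V {4,5,6,7}->{4,5}; W {3,4,5,6,7,8}->{7,8}
So after constraint 1: D(W) = {7,8}

Answer: {7,8}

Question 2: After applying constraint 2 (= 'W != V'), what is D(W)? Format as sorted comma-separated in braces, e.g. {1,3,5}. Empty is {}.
Constraint 1 (U + V = W) on D(U)={3,4,5,6,7} D(V)={4,5,6,7} D(W)={3,4,5,6,7,8}: U {3,4,5,6,7}->{3,4}; V {4,5,6,7}->{4,5}; W {3,4,5,6,7,8}->{7,8}
Constraint 2 (W != V) on D(W)={7,8} D(V)={4,5}: no change
So after constraint 2: D(W) = {7,8}

Answer: {7,8}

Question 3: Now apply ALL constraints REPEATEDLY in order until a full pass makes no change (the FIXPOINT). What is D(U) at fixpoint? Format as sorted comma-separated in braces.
pass 0 (initial): D(U)={3,4,5,6,7}
pass 1: U {3,4,5,6,7}->{3,4}; V {4,5,6,7}->{4,5}; W {3,4,5,6,7,8}->{7,8}
pass 2: no change
Fixpoint after 2 passes: D(U) = {3,4}

Answer: {3,4}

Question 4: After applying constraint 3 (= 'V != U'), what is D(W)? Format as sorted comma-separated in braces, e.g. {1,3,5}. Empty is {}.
Answer: {7,8}

Derivation:
Constraint 1 (U + V = W) on D(U)={3,4,5,6,7} D(V)={4,5,6,7} D(W)={3,4,5,6,7,8}: U {3,4,5,6,7}->{3,4}; V {4,5,6,7}->{4,5}; W {3,4,5,6,7,8}->{7,8}
Constraint 2 (W != V) on D(W)={7,8} D(V)={4,5}: no change
Constraint 3 (V != U) on D(V)={4,5} D(U)={3,4}: no change
So after constraint 3: D(W) = {7,8}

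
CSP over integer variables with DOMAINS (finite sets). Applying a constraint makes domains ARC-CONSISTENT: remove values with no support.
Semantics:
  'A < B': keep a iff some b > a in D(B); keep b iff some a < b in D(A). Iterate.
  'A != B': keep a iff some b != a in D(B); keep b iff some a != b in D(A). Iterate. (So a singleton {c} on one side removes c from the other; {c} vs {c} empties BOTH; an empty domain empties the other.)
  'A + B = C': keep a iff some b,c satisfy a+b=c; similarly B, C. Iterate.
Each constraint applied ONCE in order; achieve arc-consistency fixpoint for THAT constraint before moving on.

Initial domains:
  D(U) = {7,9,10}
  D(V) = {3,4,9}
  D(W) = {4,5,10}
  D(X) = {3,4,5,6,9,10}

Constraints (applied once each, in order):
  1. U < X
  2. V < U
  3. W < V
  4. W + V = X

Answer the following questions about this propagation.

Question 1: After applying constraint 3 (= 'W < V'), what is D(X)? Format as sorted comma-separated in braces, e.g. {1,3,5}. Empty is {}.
Answer: {9,10}

Derivation:
Constraint 1 (U < X) on D(U)={7,9,10} D(X)={3,4,5,6,9,10}: U {7,9,10}->{7,9}; X {3,4,5,6,9,10}->{9,10}
Constraint 2 (V < U) on D(V)={3,4,9} D(U)={7,9}: V {3,4,9}->{3,4}
Constraint 3 (W < V) on D(W)={4,5,10} D(V)={3,4}: W {4,5,10}->{}; V {3,4}->{}
So after constraint 3: D(X) = {9,10}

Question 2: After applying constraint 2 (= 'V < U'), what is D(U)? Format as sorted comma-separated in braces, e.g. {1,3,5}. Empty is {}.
Constraint 1 (U < X) on D(U)={7,9,10} D(X)={3,4,5,6,9,10}: U {7,9,10}->{7,9}; X {3,4,5,6,9,10}->{9,10}
Constraint 2 (V < U) on D(V)={3,4,9} D(U)={7,9}: V {3,4,9}->{3,4}
So after constraint 2: D(U) = {7,9}

Answer: {7,9}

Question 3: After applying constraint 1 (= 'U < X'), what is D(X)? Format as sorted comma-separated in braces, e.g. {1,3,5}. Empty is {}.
Constraint 1 (U < X) on D(U)={7,9,10} D(X)={3,4,5,6,9,10}: U {7,9,10}->{7,9}; X {3,4,5,6,9,10}->{9,10}
So after constraint 1: D(X) = {9,10}

Answer: {9,10}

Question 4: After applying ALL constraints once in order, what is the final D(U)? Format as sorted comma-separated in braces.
Constraint 1 (U < X) on D(U)={7,9,10} D(X)={3,4,5,6,9,10}: U {7,9,10}->{7,9}; X {3,4,5,6,9,10}->{9,10}
Constraint 2 (V < U) on D(V)={3,4,9} D(U)={7,9}: V {3,4,9}->{3,4}
Constraint 3 (W < V) on D(W)={4,5,10} D(V)={3,4}: W {4,5,10}->{}; V {3,4}->{}
Constraint 4 (W + V = X) on D(W)={} D(V)={} D(X)={9,10}: X {9,10}->{}
So after all 4 constraints: D(U) = {7,9}

Answer: {7,9}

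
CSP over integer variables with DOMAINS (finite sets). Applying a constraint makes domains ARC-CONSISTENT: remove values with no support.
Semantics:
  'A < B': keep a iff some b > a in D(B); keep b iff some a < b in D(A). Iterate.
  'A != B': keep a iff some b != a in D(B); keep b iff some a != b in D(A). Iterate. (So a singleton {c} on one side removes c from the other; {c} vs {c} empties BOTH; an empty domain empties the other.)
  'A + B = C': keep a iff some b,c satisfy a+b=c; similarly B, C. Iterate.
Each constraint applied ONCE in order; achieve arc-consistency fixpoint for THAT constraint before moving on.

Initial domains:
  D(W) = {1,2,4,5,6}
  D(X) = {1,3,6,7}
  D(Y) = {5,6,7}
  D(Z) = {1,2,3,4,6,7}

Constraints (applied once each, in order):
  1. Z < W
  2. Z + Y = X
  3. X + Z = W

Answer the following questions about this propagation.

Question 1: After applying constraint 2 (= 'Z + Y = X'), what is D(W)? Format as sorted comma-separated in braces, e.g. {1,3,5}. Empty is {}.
Answer: {2,4,5,6}

Derivation:
Constraint 1 (Z < W) on D(Z)={1,2,3,4,6,7} D(W)={1,2,4,5,6}: Z {1,2,3,4,6,7}->{1,2,3,4}; W {1,2,4,5,6}->{2,4,5,6}
Constraint 2 (Z + Y = X) on D(Z)={1,2,3,4} D(Y)={5,6,7} D(X)={1,3,6,7}: Z {1,2,3,4}->{1,2}; Y {5,6,7}->{5,6}; X {1,3,6,7}->{6,7}
So after constraint 2: D(W) = {2,4,5,6}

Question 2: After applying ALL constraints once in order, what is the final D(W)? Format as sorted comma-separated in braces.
Answer: {}

Derivation:
Constraint 1 (Z < W) on D(Z)={1,2,3,4,6,7} D(W)={1,2,4,5,6}: Z {1,2,3,4,6,7}->{1,2,3,4}; W {1,2,4,5,6}->{2,4,5,6}
Constraint 2 (Z + Y = X) on D(Z)={1,2,3,4} D(Y)={5,6,7} D(X)={1,3,6,7}: Z {1,2,3,4}->{1,2}; Y {5,6,7}->{5,6}; X {1,3,6,7}->{6,7}
Constraint 3 (X + Z = W) on D(X)={6,7} D(Z)={1,2} D(W)={2,4,5,6}: X {6,7}->{}; Z {1,2}->{}; W {2,4,5,6}->{}
So after all 3 constraints: D(W) = {}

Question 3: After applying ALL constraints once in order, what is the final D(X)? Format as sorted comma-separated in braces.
Answer: {}

Derivation:
Constraint 1 (Z < W) on D(Z)={1,2,3,4,6,7} D(W)={1,2,4,5,6}: Z {1,2,3,4,6,7}->{1,2,3,4}; W {1,2,4,5,6}->{2,4,5,6}
Constraint 2 (Z + Y = X) on D(Z)={1,2,3,4} D(Y)={5,6,7} D(X)={1,3,6,7}: Z {1,2,3,4}->{1,2}; Y {5,6,7}->{5,6}; X {1,3,6,7}->{6,7}
Constraint 3 (X + Z = W) on D(X)={6,7} D(Z)={1,2} D(W)={2,4,5,6}: X {6,7}->{}; Z {1,2}->{}; W {2,4,5,6}->{}
So after all 3 constraints: D(X) = {}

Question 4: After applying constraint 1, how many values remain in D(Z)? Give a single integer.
Constraint 1 (Z < W) on D(Z)={1,2,3,4,6,7} D(W)={1,2,4,5,6}: Z {1,2,3,4,6,7}->{1,2,3,4}; W {1,2,4,5,6}->{2,4,5,6}
So after constraint 1: D(Z)={1,2,3,4}, size = 4

Answer: 4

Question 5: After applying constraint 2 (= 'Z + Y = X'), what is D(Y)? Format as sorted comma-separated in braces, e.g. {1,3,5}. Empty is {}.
Constraint 1 (Z < W) on D(Z)={1,2,3,4,6,7} D(W)={1,2,4,5,6}: Z {1,2,3,4,6,7}->{1,2,3,4}; W {1,2,4,5,6}->{2,4,5,6}
Constraint 2 (Z + Y = X) on D(Z)={1,2,3,4} D(Y)={5,6,7} D(X)={1,3,6,7}: Z {1,2,3,4}->{1,2}; Y {5,6,7}->{5,6}; X {1,3,6,7}->{6,7}
So after constraint 2: D(Y) = {5,6}

Answer: {5,6}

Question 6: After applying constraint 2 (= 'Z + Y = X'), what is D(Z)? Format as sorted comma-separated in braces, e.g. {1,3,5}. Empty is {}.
Constraint 1 (Z < W) on D(Z)={1,2,3,4,6,7} D(W)={1,2,4,5,6}: Z {1,2,3,4,6,7}->{1,2,3,4}; W {1,2,4,5,6}->{2,4,5,6}
Constraint 2 (Z + Y = X) on D(Z)={1,2,3,4} D(Y)={5,6,7} D(X)={1,3,6,7}: Z {1,2,3,4}->{1,2}; Y {5,6,7}->{5,6}; X {1,3,6,7}->{6,7}
So after constraint 2: D(Z) = {1,2}

Answer: {1,2}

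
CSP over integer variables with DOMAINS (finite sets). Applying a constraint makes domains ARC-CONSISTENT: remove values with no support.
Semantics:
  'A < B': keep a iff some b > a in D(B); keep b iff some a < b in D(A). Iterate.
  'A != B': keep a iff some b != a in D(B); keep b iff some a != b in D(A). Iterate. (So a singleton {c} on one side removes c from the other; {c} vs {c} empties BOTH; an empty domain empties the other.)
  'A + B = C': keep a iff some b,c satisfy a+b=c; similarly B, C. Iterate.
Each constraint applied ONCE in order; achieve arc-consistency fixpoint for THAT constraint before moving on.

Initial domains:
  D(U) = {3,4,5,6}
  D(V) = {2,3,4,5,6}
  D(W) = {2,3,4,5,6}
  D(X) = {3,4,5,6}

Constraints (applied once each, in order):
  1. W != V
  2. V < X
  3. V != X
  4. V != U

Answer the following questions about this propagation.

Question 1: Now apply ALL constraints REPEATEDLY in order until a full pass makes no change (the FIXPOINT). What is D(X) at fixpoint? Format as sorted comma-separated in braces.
pass 0 (initial): D(X)={3,4,5,6}
pass 1: V {2,3,4,5,6}->{2,3,4,5}
pass 2: no change
Fixpoint after 2 passes: D(X) = {3,4,5,6}

Answer: {3,4,5,6}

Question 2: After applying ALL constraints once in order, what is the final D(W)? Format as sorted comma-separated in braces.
Constraint 1 (W != V) on D(W)={2,3,4,5,6} D(V)={2,3,4,5,6}: no change
Constraint 2 (V < X) on D(V)={2,3,4,5,6} D(X)={3,4,5,6}: V {2,3,4,5,6}->{2,3,4,5}
Constraint 3 (V != X) on D(V)={2,3,4,5} D(X)={3,4,5,6}: no change
Constraint 4 (V != U) on D(V)={2,3,4,5} D(U)={3,4,5,6}: no change
So after all 4 constraints: D(W) = {2,3,4,5,6}

Answer: {2,3,4,5,6}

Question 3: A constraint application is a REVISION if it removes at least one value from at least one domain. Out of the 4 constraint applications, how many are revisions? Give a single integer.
Constraint 1 (W != V) on D(W)={2,3,4,5,6} D(V)={2,3,4,5,6}: no change => not a revision
Constraint 2 (V < X) on D(V)={2,3,4,5,6} D(X)={3,4,5,6}: V {2,3,4,5,6}->{2,3,4,5} => REVISION
Constraint 3 (V != X) on D(V)={2,3,4,5} D(X)={3,4,5,6}: no change => not a revision
Constraint 4 (V != U) on D(V)={2,3,4,5} D(U)={3,4,5,6}: no change => not a revision
Total revisions = 1

Answer: 1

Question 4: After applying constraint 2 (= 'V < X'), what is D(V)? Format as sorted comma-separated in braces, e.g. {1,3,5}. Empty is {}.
Answer: {2,3,4,5}

Derivation:
Constraint 1 (W != V) on D(W)={2,3,4,5,6} D(V)={2,3,4,5,6}: no change
Constraint 2 (V < X) on D(V)={2,3,4,5,6} D(X)={3,4,5,6}: V {2,3,4,5,6}->{2,3,4,5}
So after constraint 2: D(V) = {2,3,4,5}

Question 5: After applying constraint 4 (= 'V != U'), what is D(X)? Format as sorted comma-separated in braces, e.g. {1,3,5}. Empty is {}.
Answer: {3,4,5,6}

Derivation:
Constraint 1 (W != V) on D(W)={2,3,4,5,6} D(V)={2,3,4,5,6}: no change
Constraint 2 (V < X) on D(V)={2,3,4,5,6} D(X)={3,4,5,6}: V {2,3,4,5,6}->{2,3,4,5}
Constraint 3 (V != X) on D(V)={2,3,4,5} D(X)={3,4,5,6}: no change
Constraint 4 (V != U) on D(V)={2,3,4,5} D(U)={3,4,5,6}: no change
So after constraint 4: D(X) = {3,4,5,6}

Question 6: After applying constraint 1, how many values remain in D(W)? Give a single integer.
Constraint 1 (W != V) on D(W)={2,3,4,5,6} D(V)={2,3,4,5,6}: no change
So after constraint 1: D(W)={2,3,4,5,6}, size = 5

Answer: 5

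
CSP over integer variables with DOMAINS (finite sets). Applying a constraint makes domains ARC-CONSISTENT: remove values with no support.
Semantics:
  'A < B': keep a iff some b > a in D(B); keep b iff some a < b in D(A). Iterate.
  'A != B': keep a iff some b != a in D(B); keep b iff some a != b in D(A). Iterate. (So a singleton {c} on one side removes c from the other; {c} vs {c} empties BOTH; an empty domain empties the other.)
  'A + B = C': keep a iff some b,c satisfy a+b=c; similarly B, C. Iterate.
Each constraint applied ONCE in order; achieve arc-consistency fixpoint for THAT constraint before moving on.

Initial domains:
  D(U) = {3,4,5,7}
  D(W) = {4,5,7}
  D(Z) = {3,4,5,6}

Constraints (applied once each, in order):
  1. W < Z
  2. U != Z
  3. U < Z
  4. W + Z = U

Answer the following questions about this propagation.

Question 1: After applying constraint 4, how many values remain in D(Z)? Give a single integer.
Answer: 0

Derivation:
Constraint 1 (W < Z) on D(W)={4,5,7} D(Z)={3,4,5,6}: W {4,5,7}->{4,5}; Z {3,4,5,6}->{5,6}
Constraint 2 (U != Z) on D(U)={3,4,5,7} D(Z)={5,6}: no change
Constraint 3 (U < Z) on D(U)={3,4,5,7} D(Z)={5,6}: U {3,4,5,7}->{3,4,5}
Constraint 4 (W + Z = U) on D(W)={4,5} D(Z)={5,6} D(U)={3,4,5}: W {4,5}->{}; Z {5,6}->{}; U {3,4,5}->{}
So after constraint 4: D(Z)={}, size = 0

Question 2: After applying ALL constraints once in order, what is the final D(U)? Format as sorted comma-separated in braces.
Answer: {}

Derivation:
Constraint 1 (W < Z) on D(W)={4,5,7} D(Z)={3,4,5,6}: W {4,5,7}->{4,5}; Z {3,4,5,6}->{5,6}
Constraint 2 (U != Z) on D(U)={3,4,5,7} D(Z)={5,6}: no change
Constraint 3 (U < Z) on D(U)={3,4,5,7} D(Z)={5,6}: U {3,4,5,7}->{3,4,5}
Constraint 4 (W + Z = U) on D(W)={4,5} D(Z)={5,6} D(U)={3,4,5}: W {4,5}->{}; Z {5,6}->{}; U {3,4,5}->{}
So after all 4 constraints: D(U) = {}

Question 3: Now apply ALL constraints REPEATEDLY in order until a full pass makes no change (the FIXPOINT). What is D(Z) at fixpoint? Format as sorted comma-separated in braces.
pass 0 (initial): D(Z)={3,4,5,6}
pass 1: U {3,4,5,7}->{}; W {4,5,7}->{}; Z {3,4,5,6}->{}
pass 2: no change
Fixpoint after 2 passes: D(Z) = {}

Answer: {}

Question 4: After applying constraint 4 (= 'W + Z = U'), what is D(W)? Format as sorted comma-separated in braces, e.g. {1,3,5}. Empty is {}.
Constraint 1 (W < Z) on D(W)={4,5,7} D(Z)={3,4,5,6}: W {4,5,7}->{4,5}; Z {3,4,5,6}->{5,6}
Constraint 2 (U != Z) on D(U)={3,4,5,7} D(Z)={5,6}: no change
Constraint 3 (U < Z) on D(U)={3,4,5,7} D(Z)={5,6}: U {3,4,5,7}->{3,4,5}
Constraint 4 (W + Z = U) on D(W)={4,5} D(Z)={5,6} D(U)={3,4,5}: W {4,5}->{}; Z {5,6}->{}; U {3,4,5}->{}
So after constraint 4: D(W) = {}

Answer: {}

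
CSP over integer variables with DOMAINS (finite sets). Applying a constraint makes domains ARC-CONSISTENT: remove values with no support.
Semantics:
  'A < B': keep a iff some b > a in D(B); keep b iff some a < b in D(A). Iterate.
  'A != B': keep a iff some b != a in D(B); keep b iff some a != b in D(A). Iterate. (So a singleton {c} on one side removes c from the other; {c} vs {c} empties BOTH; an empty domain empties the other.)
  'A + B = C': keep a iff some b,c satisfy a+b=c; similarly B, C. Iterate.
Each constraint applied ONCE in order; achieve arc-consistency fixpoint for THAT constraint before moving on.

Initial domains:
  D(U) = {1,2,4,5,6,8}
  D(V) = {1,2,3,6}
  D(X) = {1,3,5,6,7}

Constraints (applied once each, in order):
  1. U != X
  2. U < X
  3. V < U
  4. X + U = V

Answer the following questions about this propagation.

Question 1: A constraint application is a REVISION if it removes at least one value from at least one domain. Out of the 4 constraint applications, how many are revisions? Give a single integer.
Constraint 1 (U != X) on D(U)={1,2,4,5,6,8} D(X)={1,3,5,6,7}: no change => not a revision
Constraint 2 (U < X) on D(U)={1,2,4,5,6,8} D(X)={1,3,5,6,7}: U {1,2,4,5,6,8}->{1,2,4,5,6}; X {1,3,5,6,7}->{3,5,6,7} => REVISION
Constraint 3 (V < U) on D(V)={1,2,3,6} D(U)={1,2,4,5,6}: V {1,2,3,6}->{1,2,3}; U {1,2,4,5,6}->{2,4,5,6} => REVISION
Constraint 4 (X + U = V) on D(X)={3,5,6,7} D(U)={2,4,5,6} D(V)={1,2,3}: X {3,5,6,7}->{}; U {2,4,5,6}->{}; V {1,2,3}->{} => REVISION
Total revisions = 3

Answer: 3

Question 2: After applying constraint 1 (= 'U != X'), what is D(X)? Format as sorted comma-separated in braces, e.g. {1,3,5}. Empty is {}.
Answer: {1,3,5,6,7}

Derivation:
Constraint 1 (U != X) on D(U)={1,2,4,5,6,8} D(X)={1,3,5,6,7}: no change
So after constraint 1: D(X) = {1,3,5,6,7}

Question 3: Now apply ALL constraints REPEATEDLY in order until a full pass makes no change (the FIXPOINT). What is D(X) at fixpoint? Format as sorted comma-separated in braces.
pass 0 (initial): D(X)={1,3,5,6,7}
pass 1: U {1,2,4,5,6,8}->{}; V {1,2,3,6}->{}; X {1,3,5,6,7}->{}
pass 2: no change
Fixpoint after 2 passes: D(X) = {}

Answer: {}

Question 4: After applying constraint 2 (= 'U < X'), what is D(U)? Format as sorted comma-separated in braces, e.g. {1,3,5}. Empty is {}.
Answer: {1,2,4,5,6}

Derivation:
Constraint 1 (U != X) on D(U)={1,2,4,5,6,8} D(X)={1,3,5,6,7}: no change
Constraint 2 (U < X) on D(U)={1,2,4,5,6,8} D(X)={1,3,5,6,7}: U {1,2,4,5,6,8}->{1,2,4,5,6}; X {1,3,5,6,7}->{3,5,6,7}
So after constraint 2: D(U) = {1,2,4,5,6}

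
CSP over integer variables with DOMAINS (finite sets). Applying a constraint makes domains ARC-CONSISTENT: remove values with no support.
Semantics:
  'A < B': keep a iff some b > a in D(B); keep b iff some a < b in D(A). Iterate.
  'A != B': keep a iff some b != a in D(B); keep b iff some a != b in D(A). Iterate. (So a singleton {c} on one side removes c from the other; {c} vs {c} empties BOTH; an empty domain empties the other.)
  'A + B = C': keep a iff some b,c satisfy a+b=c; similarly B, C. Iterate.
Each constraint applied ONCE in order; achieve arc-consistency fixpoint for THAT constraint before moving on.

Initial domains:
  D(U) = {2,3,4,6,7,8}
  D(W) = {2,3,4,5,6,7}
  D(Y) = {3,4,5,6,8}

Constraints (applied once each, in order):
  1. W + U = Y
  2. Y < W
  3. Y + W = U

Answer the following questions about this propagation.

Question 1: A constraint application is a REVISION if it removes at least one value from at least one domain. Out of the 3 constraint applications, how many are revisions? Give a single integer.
Answer: 3

Derivation:
Constraint 1 (W + U = Y) on D(W)={2,3,4,5,6,7} D(U)={2,3,4,6,7,8} D(Y)={3,4,5,6,8}: W {2,3,4,5,6,7}->{2,3,4,5,6}; U {2,3,4,6,7,8}->{2,3,4,6}; Y {3,4,5,6,8}->{4,5,6,8} => REVISION
Constraint 2 (Y < W) on D(Y)={4,5,6,8} D(W)={2,3,4,5,6}: Y {4,5,6,8}->{4,5}; W {2,3,4,5,6}->{5,6} => REVISION
Constraint 3 (Y + W = U) on D(Y)={4,5} D(W)={5,6} D(U)={2,3,4,6}: Y {4,5}->{}; W {5,6}->{}; U {2,3,4,6}->{} => REVISION
Total revisions = 3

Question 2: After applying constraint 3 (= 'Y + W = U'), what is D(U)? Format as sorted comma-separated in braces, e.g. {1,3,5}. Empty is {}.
Constraint 1 (W + U = Y) on D(W)={2,3,4,5,6,7} D(U)={2,3,4,6,7,8} D(Y)={3,4,5,6,8}: W {2,3,4,5,6,7}->{2,3,4,5,6}; U {2,3,4,6,7,8}->{2,3,4,6}; Y {3,4,5,6,8}->{4,5,6,8}
Constraint 2 (Y < W) on D(Y)={4,5,6,8} D(W)={2,3,4,5,6}: Y {4,5,6,8}->{4,5}; W {2,3,4,5,6}->{5,6}
Constraint 3 (Y + W = U) on D(Y)={4,5} D(W)={5,6} D(U)={2,3,4,6}: Y {4,5}->{}; W {5,6}->{}; U {2,3,4,6}->{}
So after constraint 3: D(U) = {}

Answer: {}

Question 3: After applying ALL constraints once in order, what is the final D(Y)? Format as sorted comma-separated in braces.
Constraint 1 (W + U = Y) on D(W)={2,3,4,5,6,7} D(U)={2,3,4,6,7,8} D(Y)={3,4,5,6,8}: W {2,3,4,5,6,7}->{2,3,4,5,6}; U {2,3,4,6,7,8}->{2,3,4,6}; Y {3,4,5,6,8}->{4,5,6,8}
Constraint 2 (Y < W) on D(Y)={4,5,6,8} D(W)={2,3,4,5,6}: Y {4,5,6,8}->{4,5}; W {2,3,4,5,6}->{5,6}
Constraint 3 (Y + W = U) on D(Y)={4,5} D(W)={5,6} D(U)={2,3,4,6}: Y {4,5}->{}; W {5,6}->{}; U {2,3,4,6}->{}
So after all 3 constraints: D(Y) = {}

Answer: {}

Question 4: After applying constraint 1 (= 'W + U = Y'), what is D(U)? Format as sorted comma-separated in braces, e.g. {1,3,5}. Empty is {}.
Answer: {2,3,4,6}

Derivation:
Constraint 1 (W + U = Y) on D(W)={2,3,4,5,6,7} D(U)={2,3,4,6,7,8} D(Y)={3,4,5,6,8}: W {2,3,4,5,6,7}->{2,3,4,5,6}; U {2,3,4,6,7,8}->{2,3,4,6}; Y {3,4,5,6,8}->{4,5,6,8}
So after constraint 1: D(U) = {2,3,4,6}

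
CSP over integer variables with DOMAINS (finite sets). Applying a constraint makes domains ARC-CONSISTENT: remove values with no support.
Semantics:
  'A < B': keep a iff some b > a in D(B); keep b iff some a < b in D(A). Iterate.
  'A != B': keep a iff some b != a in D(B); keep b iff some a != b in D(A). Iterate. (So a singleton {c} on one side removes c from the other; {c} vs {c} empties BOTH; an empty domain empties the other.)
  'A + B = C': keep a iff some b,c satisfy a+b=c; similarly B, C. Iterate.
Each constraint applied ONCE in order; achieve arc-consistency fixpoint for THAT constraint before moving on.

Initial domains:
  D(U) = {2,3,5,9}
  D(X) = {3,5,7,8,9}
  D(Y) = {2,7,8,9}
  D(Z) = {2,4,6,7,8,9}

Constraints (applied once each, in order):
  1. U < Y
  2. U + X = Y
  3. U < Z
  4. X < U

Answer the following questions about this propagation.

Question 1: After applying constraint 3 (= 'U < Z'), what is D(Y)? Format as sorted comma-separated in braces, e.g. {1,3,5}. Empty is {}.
Constraint 1 (U < Y) on D(U)={2,3,5,9} D(Y)={2,7,8,9}: U {2,3,5,9}->{2,3,5}; Y {2,7,8,9}->{7,8,9}
Constraint 2 (U + X = Y) on D(U)={2,3,5} D(X)={3,5,7,8,9} D(Y)={7,8,9}: X {3,5,7,8,9}->{3,5,7}
Constraint 3 (U < Z) on D(U)={2,3,5} D(Z)={2,4,6,7,8,9}: Z {2,4,6,7,8,9}->{4,6,7,8,9}
So after constraint 3: D(Y) = {7,8,9}

Answer: {7,8,9}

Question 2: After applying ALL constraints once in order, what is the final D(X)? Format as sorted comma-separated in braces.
Answer: {3}

Derivation:
Constraint 1 (U < Y) on D(U)={2,3,5,9} D(Y)={2,7,8,9}: U {2,3,5,9}->{2,3,5}; Y {2,7,8,9}->{7,8,9}
Constraint 2 (U + X = Y) on D(U)={2,3,5} D(X)={3,5,7,8,9} D(Y)={7,8,9}: X {3,5,7,8,9}->{3,5,7}
Constraint 3 (U < Z) on D(U)={2,3,5} D(Z)={2,4,6,7,8,9}: Z {2,4,6,7,8,9}->{4,6,7,8,9}
Constraint 4 (X < U) on D(X)={3,5,7} D(U)={2,3,5}: X {3,5,7}->{3}; U {2,3,5}->{5}
So after all 4 constraints: D(X) = {3}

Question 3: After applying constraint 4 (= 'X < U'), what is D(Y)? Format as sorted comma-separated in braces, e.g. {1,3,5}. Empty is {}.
Constraint 1 (U < Y) on D(U)={2,3,5,9} D(Y)={2,7,8,9}: U {2,3,5,9}->{2,3,5}; Y {2,7,8,9}->{7,8,9}
Constraint 2 (U + X = Y) on D(U)={2,3,5} D(X)={3,5,7,8,9} D(Y)={7,8,9}: X {3,5,7,8,9}->{3,5,7}
Constraint 3 (U < Z) on D(U)={2,3,5} D(Z)={2,4,6,7,8,9}: Z {2,4,6,7,8,9}->{4,6,7,8,9}
Constraint 4 (X < U) on D(X)={3,5,7} D(U)={2,3,5}: X {3,5,7}->{3}; U {2,3,5}->{5}
So after constraint 4: D(Y) = {7,8,9}

Answer: {7,8,9}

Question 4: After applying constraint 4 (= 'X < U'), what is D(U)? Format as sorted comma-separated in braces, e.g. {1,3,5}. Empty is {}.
Answer: {5}

Derivation:
Constraint 1 (U < Y) on D(U)={2,3,5,9} D(Y)={2,7,8,9}: U {2,3,5,9}->{2,3,5}; Y {2,7,8,9}->{7,8,9}
Constraint 2 (U + X = Y) on D(U)={2,3,5} D(X)={3,5,7,8,9} D(Y)={7,8,9}: X {3,5,7,8,9}->{3,5,7}
Constraint 3 (U < Z) on D(U)={2,3,5} D(Z)={2,4,6,7,8,9}: Z {2,4,6,7,8,9}->{4,6,7,8,9}
Constraint 4 (X < U) on D(X)={3,5,7} D(U)={2,3,5}: X {3,5,7}->{3}; U {2,3,5}->{5}
So after constraint 4: D(U) = {5}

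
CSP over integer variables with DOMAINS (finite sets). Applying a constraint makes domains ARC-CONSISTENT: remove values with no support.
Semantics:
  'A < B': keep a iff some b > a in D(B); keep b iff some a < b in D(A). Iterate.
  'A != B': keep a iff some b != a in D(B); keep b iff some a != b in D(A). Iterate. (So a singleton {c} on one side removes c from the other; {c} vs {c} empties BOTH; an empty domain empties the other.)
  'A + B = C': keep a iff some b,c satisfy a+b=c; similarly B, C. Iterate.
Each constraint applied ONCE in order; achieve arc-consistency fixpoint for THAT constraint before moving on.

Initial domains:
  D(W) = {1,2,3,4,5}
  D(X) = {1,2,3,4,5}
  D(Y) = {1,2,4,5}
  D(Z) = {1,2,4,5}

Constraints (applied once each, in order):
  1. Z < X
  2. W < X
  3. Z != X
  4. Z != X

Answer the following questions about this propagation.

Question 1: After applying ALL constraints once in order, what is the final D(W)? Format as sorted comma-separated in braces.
Answer: {1,2,3,4}

Derivation:
Constraint 1 (Z < X) on D(Z)={1,2,4,5} D(X)={1,2,3,4,5}: Z {1,2,4,5}->{1,2,4}; X {1,2,3,4,5}->{2,3,4,5}
Constraint 2 (W < X) on D(W)={1,2,3,4,5} D(X)={2,3,4,5}: W {1,2,3,4,5}->{1,2,3,4}
Constraint 3 (Z != X) on D(Z)={1,2,4} D(X)={2,3,4,5}: no change
Constraint 4 (Z != X) on D(Z)={1,2,4} D(X)={2,3,4,5}: no change
So after all 4 constraints: D(W) = {1,2,3,4}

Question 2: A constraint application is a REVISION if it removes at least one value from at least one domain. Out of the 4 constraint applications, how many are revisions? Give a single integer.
Constraint 1 (Z < X) on D(Z)={1,2,4,5} D(X)={1,2,3,4,5}: Z {1,2,4,5}->{1,2,4}; X {1,2,3,4,5}->{2,3,4,5} => REVISION
Constraint 2 (W < X) on D(W)={1,2,3,4,5} D(X)={2,3,4,5}: W {1,2,3,4,5}->{1,2,3,4} => REVISION
Constraint 3 (Z != X) on D(Z)={1,2,4} D(X)={2,3,4,5}: no change => not a revision
Constraint 4 (Z != X) on D(Z)={1,2,4} D(X)={2,3,4,5}: no change => not a revision
Total revisions = 2

Answer: 2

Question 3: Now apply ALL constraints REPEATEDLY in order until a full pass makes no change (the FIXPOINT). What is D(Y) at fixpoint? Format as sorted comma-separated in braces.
pass 0 (initial): D(Y)={1,2,4,5}
pass 1: W {1,2,3,4,5}->{1,2,3,4}; X {1,2,3,4,5}->{2,3,4,5}; Z {1,2,4,5}->{1,2,4}
pass 2: no change
Fixpoint after 2 passes: D(Y) = {1,2,4,5}

Answer: {1,2,4,5}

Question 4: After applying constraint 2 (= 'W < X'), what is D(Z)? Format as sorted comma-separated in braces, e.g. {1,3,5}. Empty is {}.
Answer: {1,2,4}

Derivation:
Constraint 1 (Z < X) on D(Z)={1,2,4,5} D(X)={1,2,3,4,5}: Z {1,2,4,5}->{1,2,4}; X {1,2,3,4,5}->{2,3,4,5}
Constraint 2 (W < X) on D(W)={1,2,3,4,5} D(X)={2,3,4,5}: W {1,2,3,4,5}->{1,2,3,4}
So after constraint 2: D(Z) = {1,2,4}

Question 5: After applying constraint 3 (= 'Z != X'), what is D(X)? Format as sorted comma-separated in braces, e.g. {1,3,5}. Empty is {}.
Constraint 1 (Z < X) on D(Z)={1,2,4,5} D(X)={1,2,3,4,5}: Z {1,2,4,5}->{1,2,4}; X {1,2,3,4,5}->{2,3,4,5}
Constraint 2 (W < X) on D(W)={1,2,3,4,5} D(X)={2,3,4,5}: W {1,2,3,4,5}->{1,2,3,4}
Constraint 3 (Z != X) on D(Z)={1,2,4} D(X)={2,3,4,5}: no change
So after constraint 3: D(X) = {2,3,4,5}

Answer: {2,3,4,5}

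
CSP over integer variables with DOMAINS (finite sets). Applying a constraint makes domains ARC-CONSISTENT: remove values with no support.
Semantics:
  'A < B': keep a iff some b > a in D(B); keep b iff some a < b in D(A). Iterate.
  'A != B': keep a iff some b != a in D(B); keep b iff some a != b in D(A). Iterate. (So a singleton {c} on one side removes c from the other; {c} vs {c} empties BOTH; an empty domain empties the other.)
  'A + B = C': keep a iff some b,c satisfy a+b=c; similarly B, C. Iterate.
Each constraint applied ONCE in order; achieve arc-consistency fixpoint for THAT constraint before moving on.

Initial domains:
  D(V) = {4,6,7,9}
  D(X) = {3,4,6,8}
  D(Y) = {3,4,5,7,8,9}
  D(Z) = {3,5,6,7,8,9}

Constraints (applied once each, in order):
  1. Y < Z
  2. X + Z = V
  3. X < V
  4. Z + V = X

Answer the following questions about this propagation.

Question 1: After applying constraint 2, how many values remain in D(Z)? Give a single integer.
Constraint 1 (Y < Z) on D(Y)={3,4,5,7,8,9} D(Z)={3,5,6,7,8,9}: Y {3,4,5,7,8,9}->{3,4,5,7,8}; Z {3,5,6,7,8,9}->{5,6,7,8,9}
Constraint 2 (X + Z = V) on D(X)={3,4,6,8} D(Z)={5,6,7,8,9} D(V)={4,6,7,9}: X {3,4,6,8}->{3,4}; Z {5,6,7,8,9}->{5,6}; V {4,6,7,9}->{9}
So after constraint 2: D(Z)={5,6}, size = 2

Answer: 2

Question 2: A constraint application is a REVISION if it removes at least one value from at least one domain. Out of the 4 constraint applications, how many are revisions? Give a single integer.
Answer: 3

Derivation:
Constraint 1 (Y < Z) on D(Y)={3,4,5,7,8,9} D(Z)={3,5,6,7,8,9}: Y {3,4,5,7,8,9}->{3,4,5,7,8}; Z {3,5,6,7,8,9}->{5,6,7,8,9} => REVISION
Constraint 2 (X + Z = V) on D(X)={3,4,6,8} D(Z)={5,6,7,8,9} D(V)={4,6,7,9}: X {3,4,6,8}->{3,4}; Z {5,6,7,8,9}->{5,6}; V {4,6,7,9}->{9} => REVISION
Constraint 3 (X < V) on D(X)={3,4} D(V)={9}: no change => not a revision
Constraint 4 (Z + V = X) on D(Z)={5,6} D(V)={9} D(X)={3,4}: Z {5,6}->{}; V {9}->{}; X {3,4}->{} => REVISION
Total revisions = 3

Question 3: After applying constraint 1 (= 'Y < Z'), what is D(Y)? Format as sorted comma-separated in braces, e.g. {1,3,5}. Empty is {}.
Constraint 1 (Y < Z) on D(Y)={3,4,5,7,8,9} D(Z)={3,5,6,7,8,9}: Y {3,4,5,7,8,9}->{3,4,5,7,8}; Z {3,5,6,7,8,9}->{5,6,7,8,9}
So after constraint 1: D(Y) = {3,4,5,7,8}

Answer: {3,4,5,7,8}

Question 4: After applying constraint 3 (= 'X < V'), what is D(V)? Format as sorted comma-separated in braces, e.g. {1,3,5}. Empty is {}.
Constraint 1 (Y < Z) on D(Y)={3,4,5,7,8,9} D(Z)={3,5,6,7,8,9}: Y {3,4,5,7,8,9}->{3,4,5,7,8}; Z {3,5,6,7,8,9}->{5,6,7,8,9}
Constraint 2 (X + Z = V) on D(X)={3,4,6,8} D(Z)={5,6,7,8,9} D(V)={4,6,7,9}: X {3,4,6,8}->{3,4}; Z {5,6,7,8,9}->{5,6}; V {4,6,7,9}->{9}
Constraint 3 (X < V) on D(X)={3,4} D(V)={9}: no change
So after constraint 3: D(V) = {9}

Answer: {9}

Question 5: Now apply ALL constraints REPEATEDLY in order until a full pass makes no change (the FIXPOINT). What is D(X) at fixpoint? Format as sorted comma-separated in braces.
Answer: {}

Derivation:
pass 0 (initial): D(X)={3,4,6,8}
pass 1: V {4,6,7,9}->{}; X {3,4,6,8}->{}; Y {3,4,5,7,8,9}->{3,4,5,7,8}; Z {3,5,6,7,8,9}->{}
pass 2: Y {3,4,5,7,8}->{}
pass 3: no change
Fixpoint after 3 passes: D(X) = {}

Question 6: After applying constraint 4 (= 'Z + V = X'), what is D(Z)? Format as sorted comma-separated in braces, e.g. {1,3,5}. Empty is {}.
Answer: {}

Derivation:
Constraint 1 (Y < Z) on D(Y)={3,4,5,7,8,9} D(Z)={3,5,6,7,8,9}: Y {3,4,5,7,8,9}->{3,4,5,7,8}; Z {3,5,6,7,8,9}->{5,6,7,8,9}
Constraint 2 (X + Z = V) on D(X)={3,4,6,8} D(Z)={5,6,7,8,9} D(V)={4,6,7,9}: X {3,4,6,8}->{3,4}; Z {5,6,7,8,9}->{5,6}; V {4,6,7,9}->{9}
Constraint 3 (X < V) on D(X)={3,4} D(V)={9}: no change
Constraint 4 (Z + V = X) on D(Z)={5,6} D(V)={9} D(X)={3,4}: Z {5,6}->{}; V {9}->{}; X {3,4}->{}
So after constraint 4: D(Z) = {}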